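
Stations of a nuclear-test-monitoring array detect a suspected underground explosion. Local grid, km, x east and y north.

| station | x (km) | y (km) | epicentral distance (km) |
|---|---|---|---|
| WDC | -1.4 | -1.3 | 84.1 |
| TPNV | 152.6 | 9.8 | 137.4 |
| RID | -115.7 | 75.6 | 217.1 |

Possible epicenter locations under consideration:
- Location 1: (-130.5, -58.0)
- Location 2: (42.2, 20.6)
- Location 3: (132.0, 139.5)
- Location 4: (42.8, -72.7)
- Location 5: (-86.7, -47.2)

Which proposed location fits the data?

For each candidate, compare |candidate − station| to the reported distance:
Location 1: residuals WDC 56.9, TPNV 153.7, RID 82.7 → max 153.7 km
Location 2: residuals WDC 35.3, TPNV 26.5, RID 49.9 → max 49.9 km
Location 3: residuals WDC 109.9, TPNV 6.1, RID 38.7 → max 109.9 km
Location 4: residuals WDC 0.1, TPNV 0.1, RID 0.0 → max 0.1 km
Location 5: residuals WDC 12.8, TPNV 108.6, RID 90.9 → max 108.6 km
Only Location 4 has all residuals ≈ 0.

Location 4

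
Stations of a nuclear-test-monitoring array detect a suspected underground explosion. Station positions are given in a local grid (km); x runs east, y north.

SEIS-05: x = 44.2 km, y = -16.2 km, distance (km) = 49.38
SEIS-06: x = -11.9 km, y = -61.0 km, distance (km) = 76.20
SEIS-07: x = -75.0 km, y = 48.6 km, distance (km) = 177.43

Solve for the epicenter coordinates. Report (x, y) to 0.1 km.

Circle about each station: (x − 44.2)² + (y + 16.2)² = 49.38²; (x + 11.9)² + (y + 61.0)² = 76.20²; (x + 75.0)² + (y − 48.6)² = 177.43².
Subtracting the SEIS-05 equation from the SEIS-06 and SEIS-07 equations removes the quadratic terms:
-112.2 x − 89.6 y = -1721.53
-238.4 x + 129.6 y = -23272.14
Solving the 2×2 system: x ≈ 64.3, y ≈ -61.3 km.
Check against SEIS-05 (with the unrounded x, y): √((x − 44.2)²+(y + 16.2)²) = 49.37 ≈ 49.38 km. ✓

(64.3, -61.3)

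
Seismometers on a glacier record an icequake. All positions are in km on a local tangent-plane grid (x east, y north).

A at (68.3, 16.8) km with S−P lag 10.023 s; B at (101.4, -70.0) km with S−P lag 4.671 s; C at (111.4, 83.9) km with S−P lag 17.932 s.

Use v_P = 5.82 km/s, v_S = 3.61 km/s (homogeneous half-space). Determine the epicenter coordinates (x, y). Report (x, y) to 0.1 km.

57.7 km east, -77.9 km north

Distance from S−P lag: d = Δt · v_P v_S / (v_P − v_S) = Δt · (5.82·3.61)/(5.82−3.61) ≈ 9.5069·Δt.
So d_A = 95.29, d_B = 44.41, d_C = 170.48 km.
Circle about each station: (x − 68.3)² + (y − 16.8)² = 95.29²; (x − 101.4)² + (y + 70.0)² = 44.41²; (x − 111.4)² + (y − 83.9)² = 170.48².
Subtracting pairs of circle equations eliminates x²+y² and gives linear equations (the radical axes):
66.2 x − 173.6 y = 17342.77
86.2 x + 134.2 y = -5481.21
Solving the 2×2 system: x ≈ 57.7, y ≈ -77.9 km.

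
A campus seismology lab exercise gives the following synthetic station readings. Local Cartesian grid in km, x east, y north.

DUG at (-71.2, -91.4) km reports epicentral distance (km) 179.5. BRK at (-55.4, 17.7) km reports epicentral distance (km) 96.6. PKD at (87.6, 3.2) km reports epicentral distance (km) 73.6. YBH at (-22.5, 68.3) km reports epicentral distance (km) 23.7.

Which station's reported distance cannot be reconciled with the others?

Solve using three stations at a time. Using DUG, BRK, PKD (subtract circle equations pairwise → linear system) gives (x, y) ≈ (34.2, 53.9).
Distances from that point to each station vs reported:
  DUG: calculated 179.5 vs reported 179.5 → residual 0.0 km
  BRK: calculated 96.6 vs reported 96.6 → residual 0.0 km
  PKD: calculated 73.7 vs reported 73.6 → residual 0.1 km
  YBH: calculated 58.5 vs reported 23.7 → residual 34.8 km
DUG, BRK, PKD are mutually consistent (residuals ≈ 0); YBH is off by 34.8 km.

YBH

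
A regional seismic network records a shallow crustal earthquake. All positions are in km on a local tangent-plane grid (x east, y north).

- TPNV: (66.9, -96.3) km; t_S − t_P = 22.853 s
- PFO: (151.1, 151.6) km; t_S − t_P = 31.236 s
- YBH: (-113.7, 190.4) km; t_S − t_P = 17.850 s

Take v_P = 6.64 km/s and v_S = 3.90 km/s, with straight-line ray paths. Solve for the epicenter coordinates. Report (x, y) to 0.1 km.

-114.0 km east, 21.7 km north

Distance from S−P lag: d = Δt · v_P v_S / (v_P − v_S) = Δt · (6.64·3.90)/(6.64−3.90) ≈ 9.4511·Δt.
So d_TPNV = 215.99, d_PFO = 295.21, d_YBH = 168.70 km.
Circle about each station: (x − 66.9)² + (y + 96.3)² = 215.99²; (x − 151.1)² + (y − 151.6)² = 295.21²; (x + 113.7)² + (y − 190.4)² = 168.70².
Subtracting the TPNV equation from the PFO and YBH equations removes the quadratic terms:
168.4 x + 495.8 y = -8432.79
-361.2 x + 573.4 y = 53622.54
Solving the 2×2 system: x ≈ -114.0, y ≈ 21.7 km.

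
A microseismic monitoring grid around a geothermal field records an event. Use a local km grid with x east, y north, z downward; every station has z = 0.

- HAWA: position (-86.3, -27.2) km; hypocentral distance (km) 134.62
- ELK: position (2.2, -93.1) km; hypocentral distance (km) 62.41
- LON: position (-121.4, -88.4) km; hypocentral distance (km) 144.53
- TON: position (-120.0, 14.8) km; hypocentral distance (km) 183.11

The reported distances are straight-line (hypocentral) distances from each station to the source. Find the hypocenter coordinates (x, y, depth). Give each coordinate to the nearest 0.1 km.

x ≈ 8.8 km, y ≈ -99.8 km, depth ≈ 61.7 km

Each station gives a sphere (x−x_i)² + (y−y_i)² + z² = d_i² (stations at z=0).
Subtracting the HAWA sphere from ELK and LON: z² cancels, leaving linear equations in x and y:
177.0 x − 131.8 y = 14712.46
-70.2 x − 122.4 y = 11598.61
Solving: x ≈ 8.801, y ≈ -99.808 km (keep extra digits for the depth step; rounded: 8.8, -99.8).
Then from the HAWA sphere: z² = 134.62² − (x + 86.3)² − (y + 27.2)² with x = 8.801, y = -99.808, so z ≈ 61.696 ≈ 61.7 km.
Check against TON (with the unrounded solution): distance 183.11 ≈ 183.11 km. ✓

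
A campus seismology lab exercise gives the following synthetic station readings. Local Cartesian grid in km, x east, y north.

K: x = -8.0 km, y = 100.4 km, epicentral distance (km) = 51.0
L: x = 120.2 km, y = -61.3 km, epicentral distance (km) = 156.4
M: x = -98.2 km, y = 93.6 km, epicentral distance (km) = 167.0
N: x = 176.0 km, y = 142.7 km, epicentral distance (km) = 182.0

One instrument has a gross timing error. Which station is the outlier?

Solve using three stations at a time. Using K, L, N (subtract circle equations pairwise → linear system) gives (x, y) ≈ (16.2, 55.5).
Distances from that point to each station vs reported:
  K: calculated 51.0 vs reported 51.0 → residual 0.0 km
  L: calculated 156.4 vs reported 156.4 → residual 0.0 km
  M: calculated 120.6 vs reported 167.0 → residual 46.4 km
  N: calculated 182.0 vs reported 182.0 → residual 0.0 km
K, L, N are mutually consistent (residuals ≈ 0); M is off by 46.4 km.

M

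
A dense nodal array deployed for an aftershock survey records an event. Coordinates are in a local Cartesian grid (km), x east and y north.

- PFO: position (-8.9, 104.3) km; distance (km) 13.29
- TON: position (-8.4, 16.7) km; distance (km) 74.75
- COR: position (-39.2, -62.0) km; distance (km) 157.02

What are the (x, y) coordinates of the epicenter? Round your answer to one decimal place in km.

x ≈ -5.7 km, y ≈ 91.4 km

Circle about each station: (x + 8.9)² + (y − 104.3)² = 13.29²; (x + 8.4)² + (y − 16.7)² = 74.75²; (x + 39.2)² + (y + 62.0)² = 157.02².
Subtracting pairs of circle equations eliminates x²+y² and gives linear equations (the radical axes):
1.0 x − 175.2 y = -16019.19
-60.6 x − 332.6 y = -30055.72
Solving the 2×2 system: x ≈ -5.7, y ≈ 91.4 km.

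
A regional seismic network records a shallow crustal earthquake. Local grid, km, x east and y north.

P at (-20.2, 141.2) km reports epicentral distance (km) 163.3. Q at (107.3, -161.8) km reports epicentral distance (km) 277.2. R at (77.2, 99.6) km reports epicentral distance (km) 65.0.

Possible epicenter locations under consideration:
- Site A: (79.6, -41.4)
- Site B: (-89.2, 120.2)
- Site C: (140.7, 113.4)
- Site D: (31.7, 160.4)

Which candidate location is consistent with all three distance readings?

Site C

For each candidate, compare |candidate − station| to the reported distance:
Site A: residuals P 44.8, Q 153.7, R 76.0 → max 153.7 km
Site B: residuals P 91.2, Q 66.5, R 102.7 → max 102.7 km
Site C: residuals P 0.0, Q 0.0, R 0.0 → max 0.0 km
Site D: residuals P 108.0, Q 53.8, R 10.9 → max 108.0 km
Only Site C has all residuals ≈ 0.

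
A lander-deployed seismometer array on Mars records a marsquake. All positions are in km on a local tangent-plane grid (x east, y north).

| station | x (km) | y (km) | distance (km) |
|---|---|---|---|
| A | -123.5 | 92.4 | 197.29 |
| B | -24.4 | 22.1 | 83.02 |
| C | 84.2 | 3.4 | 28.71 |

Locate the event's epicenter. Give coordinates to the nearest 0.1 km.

x ≈ 58.4 km, y ≈ 16.0 km

Circle about each station: (x + 123.5)² + (y − 92.4)² = 197.29²; (x + 24.4)² + (y − 22.1)² = 83.02²; (x − 84.2)² + (y − 3.4)² = 28.71².
Subtracting the A equation from the B and C equations removes the quadratic terms:
198.2 x − 140.6 y = 9324.78
415.4 x − 178.0 y = 21410.27
Solving the 2×2 system: x ≈ 58.4, y ≈ 16.0 km.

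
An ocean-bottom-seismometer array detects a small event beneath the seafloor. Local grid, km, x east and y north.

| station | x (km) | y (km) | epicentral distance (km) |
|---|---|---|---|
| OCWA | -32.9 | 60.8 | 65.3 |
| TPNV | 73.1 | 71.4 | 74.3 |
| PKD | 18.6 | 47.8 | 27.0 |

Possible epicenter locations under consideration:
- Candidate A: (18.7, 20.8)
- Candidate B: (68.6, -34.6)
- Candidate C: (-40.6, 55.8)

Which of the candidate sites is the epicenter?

For each candidate, compare |candidate − station| to the reported distance:
Candidate A: residuals OCWA 0.0, TPNV 0.0, PKD 0.0 → max 0.0 km
Candidate B: residuals OCWA 74.0, TPNV 31.8, PKD 69.4 → max 74.0 km
Candidate C: residuals OCWA 56.1, TPNV 40.5, PKD 32.7 → max 56.1 km
Only Candidate A has all residuals ≈ 0.

Candidate A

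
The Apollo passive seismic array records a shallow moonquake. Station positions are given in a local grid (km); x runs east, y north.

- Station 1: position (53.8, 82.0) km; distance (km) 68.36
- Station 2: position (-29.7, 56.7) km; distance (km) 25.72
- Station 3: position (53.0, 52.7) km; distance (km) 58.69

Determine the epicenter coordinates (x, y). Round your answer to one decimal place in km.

(-5.5, 48.0)

Circle about each station: (x − 53.8)² + (y − 82.0)² = 68.36²; (x + 29.7)² + (y − 56.7)² = 25.72²; (x − 53.0)² + (y − 52.7)² = 58.69².
Subtracting pairs of circle equations eliminates x²+y² and gives linear equations (the radical axes):
-167.0 x − 50.6 y = -1509.89
-1.6 x − 58.6 y = -2803.58
Solving the 2×2 system: x ≈ -5.5, y ≈ 48.0 km.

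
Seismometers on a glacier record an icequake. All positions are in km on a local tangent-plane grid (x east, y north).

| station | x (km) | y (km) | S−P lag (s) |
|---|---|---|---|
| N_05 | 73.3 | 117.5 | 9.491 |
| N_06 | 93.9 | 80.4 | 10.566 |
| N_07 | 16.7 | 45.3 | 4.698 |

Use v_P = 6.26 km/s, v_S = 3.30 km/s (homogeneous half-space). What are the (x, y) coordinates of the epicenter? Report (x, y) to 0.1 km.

Distance from S−P lag: d = Δt · v_P v_S / (v_P − v_S) = Δt · (6.26·3.30)/(6.26−3.30) ≈ 6.9791·Δt.
So d_N_05 = 66.24, d_N_06 = 73.74, d_N_07 = 32.79 km.
Circle about each station: (x − 73.3)² + (y − 117.5)² = 66.24²; (x − 93.9)² + (y − 80.4)² = 73.74²; (x − 16.7)² + (y − 45.3)² = 32.79².
Subtracting pairs of circle equations eliminates x²+y² and gives linear equations (the radical axes):
41.2 x − 74.2 y = -4947.62
-113.2 x − 144.4 y = -13535.61
Solving the 2×2 system: x ≈ 20.2, y ≈ 77.9 km.

20.2 km east, 77.9 km north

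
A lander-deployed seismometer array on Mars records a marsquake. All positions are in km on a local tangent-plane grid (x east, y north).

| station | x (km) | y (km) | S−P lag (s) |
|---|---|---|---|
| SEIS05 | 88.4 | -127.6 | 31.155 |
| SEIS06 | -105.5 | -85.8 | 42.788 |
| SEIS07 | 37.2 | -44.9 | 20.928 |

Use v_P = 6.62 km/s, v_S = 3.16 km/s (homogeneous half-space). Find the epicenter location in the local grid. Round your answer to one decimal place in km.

Distance from S−P lag: d = Δt · v_P v_S / (v_P − v_S) = Δt · (6.62·3.16)/(6.62−3.16) ≈ 6.0460·Δt.
So d_SEIS05 = 188.36, d_SEIS06 = 258.70, d_SEIS07 = 126.53 km.
Circle about each station: (x − 88.4)² + (y + 127.6)² = 188.36²; (x + 105.5)² + (y + 85.8)² = 258.70²; (x − 37.2)² + (y + 44.9)² = 126.53².
Subtracting pairs of circle equations eliminates x²+y² and gives linear equations (the radical axes):
-387.8 x + 83.6 y = -37050.63
-102.4 x + 165.4 y = -1226.82
Solving the 2×2 system: x ≈ 108.4, y ≈ 59.7 km.

108.4 km east, 59.7 km north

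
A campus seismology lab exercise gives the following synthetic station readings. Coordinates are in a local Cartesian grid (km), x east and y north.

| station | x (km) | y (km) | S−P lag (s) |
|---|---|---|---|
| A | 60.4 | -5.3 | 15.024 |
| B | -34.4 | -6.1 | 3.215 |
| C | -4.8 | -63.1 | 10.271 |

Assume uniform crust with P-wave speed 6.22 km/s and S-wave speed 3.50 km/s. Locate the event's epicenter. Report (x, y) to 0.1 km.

x ≈ -59.8 km, y ≈ -2.0 km

Distance from S−P lag: d = Δt · v_P v_S / (v_P − v_S) = Δt · (6.22·3.50)/(6.22−3.50) ≈ 8.0037·Δt.
So d_A = 120.25, d_B = 25.73, d_C = 82.21 km.
Circle about each station: (x − 60.4)² + (y + 5.3)² = 120.25²; (x + 34.4)² + (y + 6.1)² = 25.73²; (x + 4.8)² + (y + 63.1)² = 82.21².
Subtracting pairs of circle equations eliminates x²+y² and gives linear equations (the radical axes):
-189.6 x − 1.6 y = 11342.35
-130.4 x − 115.6 y = 8029.98
Solving the 2×2 system: x ≈ -59.8, y ≈ -2.0 km.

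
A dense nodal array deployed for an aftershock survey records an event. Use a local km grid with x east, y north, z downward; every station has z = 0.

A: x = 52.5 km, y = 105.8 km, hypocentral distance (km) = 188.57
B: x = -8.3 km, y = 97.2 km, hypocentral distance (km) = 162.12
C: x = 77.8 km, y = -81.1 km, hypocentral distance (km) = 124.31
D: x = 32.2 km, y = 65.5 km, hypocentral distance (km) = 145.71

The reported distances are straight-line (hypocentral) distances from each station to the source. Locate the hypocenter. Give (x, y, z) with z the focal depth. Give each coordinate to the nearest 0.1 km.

Each station gives a sphere (x−x_i)² + (y−y_i)² + z² = d_i² (stations at z=0).
Subtracting the A sphere from B and C: z² cancels, leaving linear equations in x and y:
-121.6 x − 17.2 y = 4842.59
50.6 x − 373.8 y = 18785.83
Solving: x ≈ -32.101, y ≈ -54.602 km (keep extra digits for the depth step; rounded: -32.1, -54.6).
Then from the A sphere: z² = 188.57² − (x − 52.5)² − (y − 105.8)² with x = -32.101, y = -54.602, so z ≈ 51.696 ≈ 51.7 km.
Check against D (with the unrounded solution): distance 145.71 ≈ 145.71 km. ✓

x ≈ -32.1 km, y ≈ -54.6 km, depth ≈ 51.7 km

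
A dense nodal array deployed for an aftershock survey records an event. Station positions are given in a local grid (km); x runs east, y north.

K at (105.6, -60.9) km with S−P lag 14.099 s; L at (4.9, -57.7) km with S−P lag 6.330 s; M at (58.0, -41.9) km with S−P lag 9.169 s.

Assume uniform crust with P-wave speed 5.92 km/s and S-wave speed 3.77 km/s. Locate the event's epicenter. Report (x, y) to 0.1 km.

(-27.8, -0.7)

Distance from S−P lag: d = Δt · v_P v_S / (v_P − v_S) = Δt · (5.92·3.77)/(5.92−3.77) ≈ 10.3807·Δt.
So d_K = 146.36, d_L = 65.71, d_M = 95.18 km.
Circle about each station: (x − 105.6)² + (y + 60.9)² = 146.36²; (x − 4.9)² + (y + 57.7)² = 65.71²; (x − 58.0)² + (y + 41.9)² = 95.18².
Subtracting pairs of circle equations eliminates x²+y² and gives linear equations (the radical axes):
-201.4 x + 6.4 y = 5596.58
-95.2 x + 38.0 y = 2621.46
Solving the 2×2 system: x ≈ -27.8, y ≈ -0.7 km.
Check against K (with the unrounded x, y): √((x − 105.6)²+(y + 60.9)²) = 146.37 ≈ 146.36 km. ✓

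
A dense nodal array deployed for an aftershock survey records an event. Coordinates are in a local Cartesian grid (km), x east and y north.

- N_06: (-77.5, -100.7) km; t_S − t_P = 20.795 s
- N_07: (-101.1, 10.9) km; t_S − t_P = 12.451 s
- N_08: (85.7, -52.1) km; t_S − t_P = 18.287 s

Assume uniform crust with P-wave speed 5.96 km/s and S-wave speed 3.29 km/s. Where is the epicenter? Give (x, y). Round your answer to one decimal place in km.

x ≈ -13.8 km, y ≈ 38.1 km

Distance from S−P lag: d = Δt · v_P v_S / (v_P − v_S) = Δt · (5.96·3.29)/(5.96−3.29) ≈ 7.3440·Δt.
So d_N_06 = 152.72, d_N_07 = 91.44, d_N_08 = 134.30 km.
Circle about each station: (x + 77.5)² + (y + 100.7)² = 152.72²; (x + 101.1)² + (y − 10.9)² = 91.44²; (x − 85.7)² + (y + 52.1)² = 134.30².
Subtracting the N_06 equation from the N_07 and N_08 equations removes the quadratic terms:
-47.2 x + 223.2 y = 9155.40
326.4 x + 97.2 y = -800.93
Solving the 2×2 system: x ≈ -13.8, y ≈ 38.1 km.
Check against N_06 (with the unrounded x, y): √((x + 77.5)²+(y + 100.7)²) = 152.72 ≈ 152.72 km. ✓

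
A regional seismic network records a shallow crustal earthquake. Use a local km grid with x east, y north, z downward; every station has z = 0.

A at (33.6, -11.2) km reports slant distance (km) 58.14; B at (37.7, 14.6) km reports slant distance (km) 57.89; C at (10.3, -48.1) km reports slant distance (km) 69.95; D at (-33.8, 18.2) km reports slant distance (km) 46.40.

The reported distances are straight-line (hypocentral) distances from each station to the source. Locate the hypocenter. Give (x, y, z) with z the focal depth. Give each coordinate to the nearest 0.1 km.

x ≈ -6.8 km, y ≈ 9.0 km, depth ≈ 36.6 km

Each station gives a sphere (x−x_i)² + (y−y_i)² + z² = d_i² (stations at z=0).
Subtracting the A sphere from B and C: z² cancels, leaving linear equations in x and y:
8.2 x + 51.6 y = 409.06
-46.6 x − 73.8 y = -347.44
Solving: x ≈ -6.814, y ≈ 9.010 km (keep extra digits for the depth step; rounded: -6.8, 9.0).
Then from the A sphere: z² = 58.14² − (x − 33.6)² − (y + 11.2)² with x = -6.814, y = 9.010, so z ≈ 36.586 ≈ 36.6 km.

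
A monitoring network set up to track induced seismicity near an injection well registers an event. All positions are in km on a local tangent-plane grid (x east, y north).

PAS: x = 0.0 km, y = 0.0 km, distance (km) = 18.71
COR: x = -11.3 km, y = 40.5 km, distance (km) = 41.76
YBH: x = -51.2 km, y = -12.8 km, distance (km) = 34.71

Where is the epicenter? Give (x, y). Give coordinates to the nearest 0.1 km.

-18.7 km east, -0.6 km north

Circle about each station: x² + y² = 18.71²; (x + 11.3)² + (y − 40.5)² = 41.76²; (x + 51.2)² + (y + 12.8)² = 34.71².
Subtracting the PAS equation from the COR and YBH equations removes the quadratic terms:
-22.6 x + 81.0 y = 374.11
-102.4 x − 25.6 y = 1930.56
Solving the 2×2 system: x ≈ -18.7, y ≈ -0.6 km.
Check against PAS (with the unrounded x, y): √(x²+y²) = 18.71 ≈ 18.71 km. ✓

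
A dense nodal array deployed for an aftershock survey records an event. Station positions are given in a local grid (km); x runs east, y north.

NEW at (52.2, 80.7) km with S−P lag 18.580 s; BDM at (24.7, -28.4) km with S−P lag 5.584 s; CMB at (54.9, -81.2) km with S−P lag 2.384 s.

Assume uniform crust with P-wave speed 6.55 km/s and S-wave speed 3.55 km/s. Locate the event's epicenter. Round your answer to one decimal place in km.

x ≈ 50.3 km, y ≈ -63.3 km

Distance from S−P lag: d = Δt · v_P v_S / (v_P − v_S) = Δt · (6.55·3.55)/(6.55−3.55) ≈ 7.7508·Δt.
So d_NEW = 144.01, d_BDM = 43.28, d_CMB = 18.48 km.
Circle about each station: (x − 52.2)² + (y − 80.7)² = 144.01²; (x − 24.7)² + (y + 28.4)² = 43.28²; (x − 54.9)² + (y + 81.2)² = 18.48².
Subtracting pairs of circle equations eliminates x²+y² and gives linear equations (the radical axes):
-55.0 x − 218.2 y = 11045.04
5.4 x − 323.8 y = 20767.49
Solving the 2×2 system: x ≈ 50.3, y ≈ -63.3 km.
Check against NEW (with the unrounded x, y): √((x − 52.2)²+(y − 80.7)²) = 144.01 ≈ 144.01 km. ✓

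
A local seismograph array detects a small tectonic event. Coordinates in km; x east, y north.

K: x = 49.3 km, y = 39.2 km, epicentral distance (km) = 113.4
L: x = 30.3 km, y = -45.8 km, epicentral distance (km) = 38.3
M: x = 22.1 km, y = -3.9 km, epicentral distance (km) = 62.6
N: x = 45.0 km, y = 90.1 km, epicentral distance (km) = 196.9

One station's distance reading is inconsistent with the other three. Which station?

N

Solve using three stations at a time. Using K, L, M (subtract circle equations pairwise → linear system) gives (x, y) ≈ (-5.2, -60.3).
Distances from that point to each station vs reported:
  K: calculated 113.4 vs reported 113.4 → residual 0.0 km
  L: calculated 38.3 vs reported 38.3 → residual 0.0 km
  M: calculated 62.6 vs reported 62.6 → residual 0.0 km
  N: calculated 158.5 vs reported 196.9 → residual 38.4 km
K, L, M are mutually consistent (residuals ≈ 0); N is off by 38.4 km.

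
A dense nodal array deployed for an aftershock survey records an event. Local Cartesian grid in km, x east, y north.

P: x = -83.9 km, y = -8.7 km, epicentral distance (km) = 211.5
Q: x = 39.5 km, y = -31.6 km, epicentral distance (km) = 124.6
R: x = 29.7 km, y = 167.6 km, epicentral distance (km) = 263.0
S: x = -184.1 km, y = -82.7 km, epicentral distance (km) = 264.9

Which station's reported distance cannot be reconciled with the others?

Solve using three stations at a time. Using P, Q, S (subtract circle equations pairwise → linear system) gives (x, y) ≈ (71.6, -152.2).
Distances from that point to each station vs reported:
  P: calculated 211.6 vs reported 211.5 → residual 0.1 km
  Q: calculated 124.8 vs reported 124.6 → residual 0.2 km
  R: calculated 322.6 vs reported 263.0 → residual 59.6 km
  S: calculated 265.0 vs reported 264.9 → residual 0.1 km
P, Q, S are mutually consistent (residuals ≈ 0); R is off by 59.6 km.

R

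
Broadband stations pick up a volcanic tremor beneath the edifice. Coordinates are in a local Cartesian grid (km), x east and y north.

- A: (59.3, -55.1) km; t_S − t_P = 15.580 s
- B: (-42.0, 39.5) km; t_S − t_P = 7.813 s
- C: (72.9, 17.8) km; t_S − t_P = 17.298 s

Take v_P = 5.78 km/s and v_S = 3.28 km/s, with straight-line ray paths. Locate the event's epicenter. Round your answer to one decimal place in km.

Distance from S−P lag: d = Δt · v_P v_S / (v_P − v_S) = Δt · (5.78·3.28)/(5.78−3.28) ≈ 7.5834·Δt.
So d_A = 118.15, d_B = 59.25, d_C = 131.18 km.
Circle about each station: (x − 59.3)² + (y + 55.1)² = 118.15²; (x + 42.0)² + (y − 39.5)² = 59.25²; (x − 72.9)² + (y − 17.8)² = 131.18².
Subtracting the A equation from the B and C equations removes the quadratic terms:
-202.6 x + 189.2 y = 7220.61
27.2 x + 145.8 y = -4170.02
Solving the 2×2 system: x ≈ -53.1, y ≈ -18.7 km.

x ≈ -53.1 km, y ≈ -18.7 km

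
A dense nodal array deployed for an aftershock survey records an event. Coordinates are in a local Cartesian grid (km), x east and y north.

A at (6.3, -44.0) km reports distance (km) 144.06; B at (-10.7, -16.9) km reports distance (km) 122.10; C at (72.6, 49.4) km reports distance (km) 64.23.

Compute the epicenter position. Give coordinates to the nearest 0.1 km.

Circle about each station: (x − 6.3)² + (y + 44.0)² = 144.06²; (x + 10.7)² + (y + 16.9)² = 122.10²; (x − 72.6)² + (y − 49.4)² = 64.23².
Subtracting pairs of circle equations eliminates x²+y² and gives linear equations (the radical axes):
-34.0 x + 54.2 y = 4269.28
132.6 x + 186.8 y = 22363.22
Solving the 2×2 system: x ≈ 30.6, y ≈ 98.0 km.

30.6 km east, 98.0 km north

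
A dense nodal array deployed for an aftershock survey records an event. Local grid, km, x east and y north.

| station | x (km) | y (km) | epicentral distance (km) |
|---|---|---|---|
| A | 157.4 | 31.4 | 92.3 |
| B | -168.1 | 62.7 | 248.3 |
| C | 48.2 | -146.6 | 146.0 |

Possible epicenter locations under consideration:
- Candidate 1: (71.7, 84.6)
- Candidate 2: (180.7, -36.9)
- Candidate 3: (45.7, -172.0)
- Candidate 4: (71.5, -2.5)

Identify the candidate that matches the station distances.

Candidate 4

For each candidate, compare |candidate − station| to the reported distance:
Candidate 1: residuals A 8.6, B 7.5, C 86.4 → max 86.4 km
Candidate 2: residuals A 20.1, B 114.4, C 26.0 → max 114.4 km
Candidate 3: residuals A 139.8, B 69.2, C 120.5 → max 139.8 km
Candidate 4: residuals A 0.0, B 0.0, C 0.0 → max 0.0 km
Only Candidate 4 has all residuals ≈ 0.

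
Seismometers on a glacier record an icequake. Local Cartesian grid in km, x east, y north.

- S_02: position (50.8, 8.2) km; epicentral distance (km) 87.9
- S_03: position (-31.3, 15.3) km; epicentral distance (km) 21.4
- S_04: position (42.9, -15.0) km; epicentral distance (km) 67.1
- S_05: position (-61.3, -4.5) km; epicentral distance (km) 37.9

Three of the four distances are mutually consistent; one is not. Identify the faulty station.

S_02

Solve using three stations at a time. Using S_03, S_04, S_05 (subtract circle equations pairwise → linear system) gives (x, y) ≈ (-23.4, -4.6).
Distances from that point to each station vs reported:
  S_02: calculated 75.3 vs reported 87.9 → residual 12.6 km
  S_03: calculated 21.4 vs reported 21.4 → residual 0.0 km
  S_04: calculated 67.1 vs reported 67.1 → residual 0.0 km
  S_05: calculated 37.9 vs reported 37.9 → residual 0.0 km
S_03, S_04, S_05 are mutually consistent (residuals ≈ 0); S_02 is off by 12.6 km.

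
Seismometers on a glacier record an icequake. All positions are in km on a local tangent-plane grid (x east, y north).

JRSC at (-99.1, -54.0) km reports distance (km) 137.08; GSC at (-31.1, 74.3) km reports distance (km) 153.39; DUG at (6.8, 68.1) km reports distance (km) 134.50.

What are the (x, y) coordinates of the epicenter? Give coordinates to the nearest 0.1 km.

Circle about each station: (x + 99.1)² + (y + 54.0)² = 137.08²; (x + 31.1)² + (y − 74.3)² = 153.39²; (x − 6.8)² + (y − 68.1)² = 134.50².
Subtracting pairs of circle equations eliminates x²+y² and gives linear equations (the radical axes):
136.0 x + 256.6 y = -10986.68
211.8 x + 244.2 y = -7352.28
Solving the 2×2 system: x ≈ 37.7, y ≈ -62.8 km.
Check against JRSC (with the unrounded x, y): √((x + 99.1)²+(y + 54.0)²) = 137.06 ≈ 137.08 km. ✓

x ≈ 37.7 km, y ≈ -62.8 km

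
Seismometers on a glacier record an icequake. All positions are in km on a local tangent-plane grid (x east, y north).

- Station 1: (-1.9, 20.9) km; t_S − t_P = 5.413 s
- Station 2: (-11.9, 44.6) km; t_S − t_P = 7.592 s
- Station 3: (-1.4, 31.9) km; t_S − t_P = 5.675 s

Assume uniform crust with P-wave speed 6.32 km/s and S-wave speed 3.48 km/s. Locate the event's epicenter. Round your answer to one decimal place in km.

Distance from S−P lag: d = Δt · v_P v_S / (v_P − v_S) = Δt · (6.32·3.48)/(6.32−3.48) ≈ 7.7442·Δt.
So d_Station 1 = 41.92, d_Station 2 = 58.79, d_Station 3 = 43.95 km.
Circle about each station: (x + 1.9)² + (y − 20.9)² = 41.92²; (x + 11.9)² + (y − 44.6)² = 58.79²; (x + 1.4)² + (y − 31.9)² = 43.95².
Subtracting the Station 1 equation from the Station 2 and Station 3 equations removes the quadratic terms:
-20.0 x + 47.4 y = -8.63
1.0 x + 22.0 y = 404.83
Solving the 2×2 system: x ≈ 39.8, y ≈ 16.6 km.

39.8 km east, 16.6 km north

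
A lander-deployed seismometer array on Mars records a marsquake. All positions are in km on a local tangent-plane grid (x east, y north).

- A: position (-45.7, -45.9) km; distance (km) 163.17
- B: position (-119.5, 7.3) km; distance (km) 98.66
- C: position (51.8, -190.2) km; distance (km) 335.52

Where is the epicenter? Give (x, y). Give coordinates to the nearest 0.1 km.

-107.3 km east, 105.2 km north

Circle about each station: (x + 45.7)² + (y + 45.9)² = 163.17²; (x + 119.5)² + (y − 7.3)² = 98.66²; (x − 51.8)² + (y + 190.2)² = 335.52².
Subtracting the A equation from the B and C equations removes the quadratic terms:
-147.6 x + 106.4 y = 27028.89
195.0 x − 288.6 y = -51285.24
Solving the 2×2 system: x ≈ -107.3, y ≈ 105.2 km.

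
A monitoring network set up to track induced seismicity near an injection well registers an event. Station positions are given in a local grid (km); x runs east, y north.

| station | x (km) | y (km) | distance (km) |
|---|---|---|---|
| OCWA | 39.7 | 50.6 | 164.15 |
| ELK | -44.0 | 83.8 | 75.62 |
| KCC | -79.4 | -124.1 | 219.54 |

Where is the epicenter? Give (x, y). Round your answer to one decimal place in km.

Circle about each station: (x − 39.7)² + (y − 50.6)² = 164.15²; (x + 44.0)² + (y − 83.8)² = 75.62²; (x + 79.4)² + (y + 124.1)² = 219.54².
Subtracting the OCWA equation from the ELK and KCC equations removes the quadratic terms:
-167.4 x + 66.4 y = 26048.83
-238.2 x − 349.4 y = -3683.87
Solving the 2×2 system: x ≈ -119.2, y ≈ 91.8 km.

-119.2 km east, 91.8 km north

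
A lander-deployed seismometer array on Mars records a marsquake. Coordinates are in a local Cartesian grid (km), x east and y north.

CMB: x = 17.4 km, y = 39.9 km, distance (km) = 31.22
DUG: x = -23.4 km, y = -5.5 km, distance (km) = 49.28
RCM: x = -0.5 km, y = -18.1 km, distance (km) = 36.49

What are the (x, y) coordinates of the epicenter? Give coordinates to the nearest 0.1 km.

23.6 km east, 9.3 km north

Circle about each station: (x − 17.4)² + (y − 39.9)² = 31.22²; (x + 23.4)² + (y + 5.5)² = 49.28²; (x + 0.5)² + (y + 18.1)² = 36.49².
Subtracting the CMB equation from the DUG and RCM equations removes the quadratic terms:
-81.6 x − 90.8 y = -2770.79
-35.8 x − 116.0 y = -1923.74
Solving the 2×2 system: x ≈ 23.6, y ≈ 9.3 km.
Check against CMB (with the unrounded x, y): √((x − 17.4)²+(y − 39.9)²) = 31.23 ≈ 31.22 km. ✓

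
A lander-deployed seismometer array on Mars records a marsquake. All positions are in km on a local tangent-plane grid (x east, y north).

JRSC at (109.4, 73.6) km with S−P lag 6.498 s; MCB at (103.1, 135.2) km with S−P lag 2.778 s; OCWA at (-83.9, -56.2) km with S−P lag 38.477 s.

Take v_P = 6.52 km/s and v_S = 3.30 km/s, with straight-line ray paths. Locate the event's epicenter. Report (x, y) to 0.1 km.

x ≈ 106.2 km, y ≈ 116.9 km

Distance from S−P lag: d = Δt · v_P v_S / (v_P − v_S) = Δt · (6.52·3.30)/(6.52−3.30) ≈ 6.6820·Δt.
So d_JRSC = 43.42, d_MCB = 18.56, d_OCWA = 257.10 km.
Circle about each station: (x − 109.4)² + (y − 73.6)² = 43.42²; (x − 103.1)² + (y − 135.2)² = 18.56²; (x + 83.9)² + (y + 56.2)² = 257.10².
Subtracting pairs of circle equations eliminates x²+y² and gives linear equations (the radical axes):
-12.6 x + 123.2 y = 13064.15
-386.6 x − 259.6 y = -71402.78
Solving the 2×2 system: x ≈ 106.2, y ≈ 116.9 km.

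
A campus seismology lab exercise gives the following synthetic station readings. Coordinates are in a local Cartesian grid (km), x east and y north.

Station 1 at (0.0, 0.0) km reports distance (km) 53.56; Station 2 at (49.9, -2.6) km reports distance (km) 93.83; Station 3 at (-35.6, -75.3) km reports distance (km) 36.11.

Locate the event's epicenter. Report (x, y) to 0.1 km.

Circle about each station: x² + y² = 53.56²; (x − 49.9)² + (y + 2.6)² = 93.83²; (x + 35.6)² + (y + 75.3)² = 36.11².
Subtracting pairs of circle equations eliminates x²+y² and gives linear equations (the radical axes):
99.8 x − 5.2 y = -3438.63
-71.2 x − 150.6 y = 8502.19
Solving the 2×2 system: x ≈ -36.5, y ≈ -39.2 km.

-36.5 km east, -39.2 km north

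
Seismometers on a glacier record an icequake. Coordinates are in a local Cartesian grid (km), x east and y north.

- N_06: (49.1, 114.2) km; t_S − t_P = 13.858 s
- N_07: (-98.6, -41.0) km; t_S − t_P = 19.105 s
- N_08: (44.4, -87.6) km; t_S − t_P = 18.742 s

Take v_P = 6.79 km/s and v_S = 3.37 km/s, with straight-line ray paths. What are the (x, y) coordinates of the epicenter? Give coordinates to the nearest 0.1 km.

6.4 km east, 31.9 km north

Distance from S−P lag: d = Δt · v_P v_S / (v_P − v_S) = Δt · (6.79·3.37)/(6.79−3.37) ≈ 6.6907·Δt.
So d_N_06 = 92.72, d_N_07 = 127.83, d_N_08 = 125.40 km.
Circle about each station: (x − 49.1)² + (y − 114.2)² = 92.72²; (x + 98.6)² + (y + 41.0)² = 127.83²; (x − 44.4)² + (y + 87.6)² = 125.40².
Subtracting the N_06 equation from the N_07 and N_08 equations removes the quadratic terms:
-295.4 x − 310.4 y = -11793.00
-9.4 x − 403.6 y = -12935.49
Solving the 2×2 system: x ≈ 6.4, y ≈ 31.9 km.
Check against N_06 (with the unrounded x, y): √((x − 49.1)²+(y − 114.2)²) = 92.72 ≈ 92.72 km. ✓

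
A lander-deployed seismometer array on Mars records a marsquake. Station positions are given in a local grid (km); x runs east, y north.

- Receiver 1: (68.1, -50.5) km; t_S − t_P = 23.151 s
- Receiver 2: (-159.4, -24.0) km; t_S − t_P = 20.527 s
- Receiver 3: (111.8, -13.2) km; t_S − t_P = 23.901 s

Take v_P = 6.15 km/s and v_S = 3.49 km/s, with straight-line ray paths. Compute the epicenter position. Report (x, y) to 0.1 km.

x ≈ -46.4 km, y ≈ 97.1 km

Distance from S−P lag: d = Δt · v_P v_S / (v_P − v_S) = Δt · (6.15·3.49)/(6.15−3.49) ≈ 8.0690·Δt.
So d_Receiver 1 = 186.81, d_Receiver 2 = 165.63, d_Receiver 3 = 192.86 km.
Circle about each station: (x − 68.1)² + (y + 50.5)² = 186.81²; (x + 159.4)² + (y + 24.0)² = 165.63²; (x − 111.8)² + (y + 13.2)² = 192.86².
Subtracting the Receiver 1 equation from the Receiver 2 and Receiver 3 equations removes the quadratic terms:
-455.0 x + 53.0 y = 26261.18
87.4 x + 74.6 y = 3188.62
Solving the 2×2 system: x ≈ -46.4, y ≈ 97.1 km.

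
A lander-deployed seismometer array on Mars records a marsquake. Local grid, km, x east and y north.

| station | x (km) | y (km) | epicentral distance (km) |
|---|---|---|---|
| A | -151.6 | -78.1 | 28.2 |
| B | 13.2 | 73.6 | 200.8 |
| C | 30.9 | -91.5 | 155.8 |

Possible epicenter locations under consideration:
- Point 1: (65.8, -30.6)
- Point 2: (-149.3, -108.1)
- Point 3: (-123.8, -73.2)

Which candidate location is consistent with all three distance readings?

Point 3

For each candidate, compare |candidate − station| to the reported distance:
Point 1: residuals A 194.3, B 84.1, C 85.6 → max 194.3 km
Point 2: residuals A 1.9, B 43.0, C 25.2 → max 43.0 km
Point 3: residuals A 0.0, B 0.0, C 0.0 → max 0.0 km
Only Point 3 has all residuals ≈ 0.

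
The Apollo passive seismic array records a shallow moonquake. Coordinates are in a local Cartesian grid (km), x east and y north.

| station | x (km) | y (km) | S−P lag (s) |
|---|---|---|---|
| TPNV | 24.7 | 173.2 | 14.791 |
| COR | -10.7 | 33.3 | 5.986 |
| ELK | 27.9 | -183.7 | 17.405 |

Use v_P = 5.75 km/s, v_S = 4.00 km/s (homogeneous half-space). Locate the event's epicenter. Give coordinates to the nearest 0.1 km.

Distance from S−P lag: d = Δt · v_P v_S / (v_P − v_S) = Δt · (5.75·4.00)/(5.75−4.00) ≈ 13.1429·Δt.
So d_TPNV = 194.40, d_COR = 78.67, d_ELK = 228.75 km.
Circle about each station: (x − 24.7)² + (y − 173.2)² = 194.40²; (x + 10.7)² + (y − 33.3)² = 78.67²; (x − 27.9)² + (y + 183.7)² = 228.75².
Subtracting pairs of circle equations eliminates x²+y² and gives linear equations (the radical axes):
-70.8 x − 279.8 y = 2217.44
6.4 x − 713.8 y = -10619.43
Solving the 2×2 system: x ≈ -87.0, y ≈ 14.1 km.

x ≈ -87.0 km, y ≈ 14.1 km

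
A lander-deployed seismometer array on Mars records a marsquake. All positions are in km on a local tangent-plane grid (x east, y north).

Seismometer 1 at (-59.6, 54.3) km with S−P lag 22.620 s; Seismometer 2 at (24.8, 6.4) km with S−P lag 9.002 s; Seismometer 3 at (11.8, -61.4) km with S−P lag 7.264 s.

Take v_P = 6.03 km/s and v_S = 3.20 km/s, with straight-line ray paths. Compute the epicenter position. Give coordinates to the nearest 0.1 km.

(58.5, -44.9)

Distance from S−P lag: d = Δt · v_P v_S / (v_P − v_S) = Δt · (6.03·3.20)/(6.03−3.20) ≈ 6.8184·Δt.
So d_Seismometer 1 = 154.23, d_Seismometer 2 = 61.38, d_Seismometer 3 = 49.53 km.
Circle about each station: (x + 59.6)² + (y − 54.3)² = 154.23²; (x − 24.8)² + (y − 6.4)² = 61.38²; (x − 11.8)² + (y + 61.4)² = 49.53².
Subtracting pairs of circle equations eliminates x²+y² and gives linear equations (the radical axes):
168.8 x − 95.8 y = 14174.74
142.8 x − 231.4 y = 18742.22
Solving the 2×2 system: x ≈ 58.5, y ≈ -44.9 km.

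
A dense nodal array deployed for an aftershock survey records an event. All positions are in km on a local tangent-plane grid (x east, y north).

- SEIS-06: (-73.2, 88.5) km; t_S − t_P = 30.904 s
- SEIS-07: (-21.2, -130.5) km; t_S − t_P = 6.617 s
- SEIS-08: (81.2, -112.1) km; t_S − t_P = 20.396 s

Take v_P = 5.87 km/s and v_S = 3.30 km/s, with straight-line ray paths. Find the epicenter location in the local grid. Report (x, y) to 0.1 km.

-69.1 km east, -144.4 km north

Distance from S−P lag: d = Δt · v_P v_S / (v_P − v_S) = Δt · (5.87·3.30)/(5.87−3.30) ≈ 7.5374·Δt.
So d_SEIS-06 = 232.93, d_SEIS-07 = 49.87, d_SEIS-08 = 153.73 km.
Circle about each station: (x + 73.2)² + (y − 88.5)² = 232.93²; (x + 21.2)² + (y + 130.5)² = 49.87²; (x − 81.2)² + (y + 112.1)² = 153.73².
Subtracting the SEIS-06 equation from the SEIS-07 and SEIS-08 equations removes the quadratic terms:
104.0 x − 438.0 y = 56058.57
308.8 x − 401.2 y = 36592.83
Solving the 2×2 system: x ≈ -69.1, y ≈ -144.4 km.
Check against SEIS-06 (with the unrounded x, y): √((x + 73.2)²+(y − 88.5)²) = 232.93 ≈ 232.93 km. ✓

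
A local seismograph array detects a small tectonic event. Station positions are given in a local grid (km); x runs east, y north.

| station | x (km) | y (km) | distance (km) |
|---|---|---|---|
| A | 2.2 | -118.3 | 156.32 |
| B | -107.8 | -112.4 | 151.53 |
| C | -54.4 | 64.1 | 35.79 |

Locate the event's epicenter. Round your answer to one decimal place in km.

Circle about each station: (x − 2.2)² + (y + 118.3)² = 156.32²; (x + 107.8)² + (y + 112.4)² = 151.53²; (x + 54.4)² + (y − 64.1)² = 35.79².
Subtracting pairs of circle equations eliminates x²+y² and gives linear equations (the radical axes):
-220.0 x + 11.8 y = 11729.47
-113.2 x + 364.8 y = 16223.46
Solving the 2×2 system: x ≈ -51.8, y ≈ 28.4 km.

-51.8 km east, 28.4 km north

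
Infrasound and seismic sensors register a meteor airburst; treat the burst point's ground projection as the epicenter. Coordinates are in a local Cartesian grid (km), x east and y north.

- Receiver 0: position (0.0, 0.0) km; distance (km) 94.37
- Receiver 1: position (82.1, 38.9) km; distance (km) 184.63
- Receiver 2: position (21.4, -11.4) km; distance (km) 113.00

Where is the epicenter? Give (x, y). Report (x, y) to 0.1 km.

Circle about each station: x² + y² = 94.37²; (x − 82.1)² + (y − 38.9)² = 184.63²; (x − 21.4)² + (y + 11.4)² = 113.00².
Subtracting the Receiver 0 equation from the Receiver 1 and Receiver 2 equations removes the quadratic terms:
164.2 x + 77.8 y = -16928.92
42.8 x − 22.8 y = -3275.38
Solving the 2×2 system: x ≈ -90.6, y ≈ -26.4 km.
Check against Receiver 0 (with the unrounded x, y): √(x²+y²) = 94.36 ≈ 94.37 km. ✓

(-90.6, -26.4)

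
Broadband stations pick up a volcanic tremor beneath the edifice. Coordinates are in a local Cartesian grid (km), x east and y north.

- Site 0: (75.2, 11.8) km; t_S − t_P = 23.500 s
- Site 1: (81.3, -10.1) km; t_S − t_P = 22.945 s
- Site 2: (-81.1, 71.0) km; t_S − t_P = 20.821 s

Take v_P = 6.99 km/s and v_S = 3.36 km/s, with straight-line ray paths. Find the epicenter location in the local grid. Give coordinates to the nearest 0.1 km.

Distance from S−P lag: d = Δt · v_P v_S / (v_P − v_S) = Δt · (6.99·3.36)/(6.99−3.36) ≈ 6.4701·Δt.
So d_Site 0 = 152.05, d_Site 1 = 148.46, d_Site 2 = 134.71 km.
Circle about each station: (x − 75.2)² + (y − 11.8)² = 152.05²; (x − 81.3)² + (y + 10.1)² = 148.46²; (x + 81.1)² + (y − 71.0)² = 134.71².
Subtracting pairs of circle equations eliminates x²+y² and gives linear equations (the radical axes):
12.2 x − 43.8 y = 1996.25
-312.6 x + 118.4 y = 10796.35
Solving the 2×2 system: x ≈ -57.9, y ≈ -61.7 km.
Check against Site 0 (with the unrounded x, y): √((x − 75.2)²+(y − 11.8)²) = 152.06 ≈ 152.05 km. ✓

x ≈ -57.9 km, y ≈ -61.7 km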